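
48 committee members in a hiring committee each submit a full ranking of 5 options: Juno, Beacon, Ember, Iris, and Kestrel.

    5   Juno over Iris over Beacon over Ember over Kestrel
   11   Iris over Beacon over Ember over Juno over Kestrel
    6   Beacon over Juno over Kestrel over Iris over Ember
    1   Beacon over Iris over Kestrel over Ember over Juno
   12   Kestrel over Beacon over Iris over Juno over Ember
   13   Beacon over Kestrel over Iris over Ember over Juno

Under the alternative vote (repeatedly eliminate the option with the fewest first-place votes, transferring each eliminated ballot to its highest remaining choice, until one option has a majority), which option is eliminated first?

Round 1: Beacon 20, Kestrel 12, Iris 11, Juno 5, Ember 0. Ember has the fewest and is eliminated.
Round 2: Beacon 20, Kestrel 12, Iris 11, Juno 5. Juno has the fewest and is eliminated.
Round 3: Beacon 20, Iris 16, Kestrel 12. Kestrel has the fewest and is eliminated.
Round 4: Beacon 32, Iris 16. Beacon has a majority.

Ember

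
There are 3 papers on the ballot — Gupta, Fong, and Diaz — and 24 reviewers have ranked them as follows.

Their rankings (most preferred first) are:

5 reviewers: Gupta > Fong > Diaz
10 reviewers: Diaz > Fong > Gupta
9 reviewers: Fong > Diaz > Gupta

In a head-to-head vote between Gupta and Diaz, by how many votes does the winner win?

Ballots ranking Gupta above Diaz: 5.
Ballots ranking Diaz above Gupta: 10+9 = 19.
Diaz wins 19–5, a margin of 14.

14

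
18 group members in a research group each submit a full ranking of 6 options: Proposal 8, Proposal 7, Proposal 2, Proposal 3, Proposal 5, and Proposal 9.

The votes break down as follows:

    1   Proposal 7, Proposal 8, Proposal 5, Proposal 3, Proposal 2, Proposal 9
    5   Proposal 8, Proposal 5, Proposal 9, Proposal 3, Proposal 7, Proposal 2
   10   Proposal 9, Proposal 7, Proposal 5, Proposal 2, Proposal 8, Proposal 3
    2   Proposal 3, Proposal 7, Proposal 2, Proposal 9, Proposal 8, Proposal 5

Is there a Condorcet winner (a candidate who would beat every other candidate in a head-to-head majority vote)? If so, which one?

Proposal 9

Head-to-head results (18 voters total):
Proposal 8 vs Proposal 7: Proposal 7 wins 13–5.
Proposal 8 vs Proposal 2: Proposal 2 wins 12–6.
Proposal 8 vs Proposal 3: Proposal 8 wins 16–2.
Proposal 8 vs Proposal 5: Proposal 5 wins 10–8.
Proposal 8 vs Proposal 9: Proposal 9 wins 12–6.
Proposal 7 vs Proposal 2: Proposal 7 wins 18–0.
Proposal 7 vs Proposal 3: Proposal 7 wins 11–7.
Proposal 7 vs Proposal 5: Proposal 7 wins 13–5.
Proposal 7 vs Proposal 9: Proposal 9 wins 15–3.
Proposal 2 vs Proposal 3: Proposal 2 wins 10–8.
Proposal 2 vs Proposal 5: Proposal 5 wins 16–2.
Proposal 2 vs Proposal 9: Proposal 9 wins 15–3.
Proposal 3 vs Proposal 5: Proposal 5 wins 16–2.
Proposal 3 vs Proposal 9: Proposal 9 wins 15–3.
Proposal 5 vs Proposal 9: Proposal 9 wins 12–6.
Proposal 9 beats each rival — Proposal 8 (12–6), Proposal 7 (15–3), Proposal 2 (15–3), Proposal 3 (15–3), Proposal 5 (12–6) — so Proposal 9 is the Condorcet winner.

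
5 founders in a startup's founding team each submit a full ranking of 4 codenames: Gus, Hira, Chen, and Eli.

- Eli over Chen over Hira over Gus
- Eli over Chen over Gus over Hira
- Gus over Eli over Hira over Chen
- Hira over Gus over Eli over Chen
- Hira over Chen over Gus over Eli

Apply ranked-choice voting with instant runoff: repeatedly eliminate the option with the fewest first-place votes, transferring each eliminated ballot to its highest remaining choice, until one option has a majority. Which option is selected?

Round 1: Hira 2, Eli 2, Gus 1, Chen 0. Chen has the fewest and is eliminated.
Round 2: Hira 2, Eli 2, Gus 1. Gus has the fewest and is eliminated.
Round 3: Eli 3, Hira 2. Eli has a majority.

Eli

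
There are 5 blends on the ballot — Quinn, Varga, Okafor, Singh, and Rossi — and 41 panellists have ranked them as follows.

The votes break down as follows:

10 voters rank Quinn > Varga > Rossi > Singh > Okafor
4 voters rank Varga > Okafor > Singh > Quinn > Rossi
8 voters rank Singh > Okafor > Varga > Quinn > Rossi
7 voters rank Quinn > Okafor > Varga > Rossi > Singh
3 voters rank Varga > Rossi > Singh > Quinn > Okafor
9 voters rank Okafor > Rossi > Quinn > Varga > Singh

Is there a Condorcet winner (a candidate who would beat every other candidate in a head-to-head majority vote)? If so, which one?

Head-to-head results (41 voters total):
Quinn vs Varga: Quinn wins 26–15.
Quinn vs Okafor: Okafor wins 21–20.
Quinn vs Singh: Quinn wins 26–15.
Quinn vs Rossi: Quinn wins 29–12.
Varga vs Okafor: Okafor wins 24–17.
Varga vs Singh: Varga wins 33–8.
Varga vs Rossi: Varga wins 32–9.
Okafor vs Singh: Singh wins 21–20.
Okafor vs Rossi: Okafor wins 28–13.
Singh vs Rossi: Rossi wins 29–12.
No candidate beats all others: Quinn beats Singh beats Okafor beats Quinn, a majority cycle.

None — there is no Condorcet winner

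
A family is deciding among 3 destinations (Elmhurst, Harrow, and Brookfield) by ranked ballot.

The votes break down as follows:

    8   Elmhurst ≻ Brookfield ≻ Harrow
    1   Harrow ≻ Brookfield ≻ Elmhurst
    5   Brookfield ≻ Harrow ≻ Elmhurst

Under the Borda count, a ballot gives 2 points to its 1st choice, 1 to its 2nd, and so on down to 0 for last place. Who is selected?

Borda scores:
  Elmhurst: 8·2 + 0 + 5·0 = 16
  Harrow: 8·0 + 2 + 5·1 = 7
  Brookfield: 8·1 + 1 + 5·2 = 19
Brookfield has the highest total.

Brookfield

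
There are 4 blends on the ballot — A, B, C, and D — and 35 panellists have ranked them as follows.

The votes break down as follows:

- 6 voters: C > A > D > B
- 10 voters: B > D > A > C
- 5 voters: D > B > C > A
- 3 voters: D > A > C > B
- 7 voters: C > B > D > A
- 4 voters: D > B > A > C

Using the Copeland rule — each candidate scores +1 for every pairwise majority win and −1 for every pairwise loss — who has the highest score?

D

Pairwise results:
  A vs B: B wins 26–9.
  A vs C: C wins 18–17.
  A vs D: D wins 29–6.
  B vs C: B wins 19–16.
  B vs D: D wins 18–17.
  C vs D: D wins 22–13.
Copeland scores (wins − losses):
  A: 0 − 3 = -3
  B: 2 − 1 = 1
  C: 1 − 2 = -1
  D: 3 − 0 = 3
D has the best Copeland score.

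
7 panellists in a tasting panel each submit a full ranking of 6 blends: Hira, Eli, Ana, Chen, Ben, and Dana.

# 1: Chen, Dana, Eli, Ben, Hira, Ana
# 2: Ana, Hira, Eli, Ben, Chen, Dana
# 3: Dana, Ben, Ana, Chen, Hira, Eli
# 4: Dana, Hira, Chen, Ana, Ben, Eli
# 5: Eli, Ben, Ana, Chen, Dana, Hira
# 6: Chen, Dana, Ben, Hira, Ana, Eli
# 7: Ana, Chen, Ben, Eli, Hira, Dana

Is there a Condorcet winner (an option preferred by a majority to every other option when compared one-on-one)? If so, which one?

Head-to-head results (7 voters total):
Hira vs Eli: Hira wins 4–3.
Hira vs Ana: Ana wins 4–3.
Hira vs Chen: Chen wins 5–2.
Hira vs Ben: Ben wins 5–2.
Hira vs Dana: Dana wins 5–2.
Eli vs Ana: Ana wins 5–2.
Eli vs Chen: Chen wins 5–2.
Eli vs Ben: Ben wins 4–3.
Eli vs Dana: Dana wins 4–3.
Ana vs Chen: Ana wins 4–3.
Ana vs Ben: Ben wins 4–3.
Ana vs Dana: Dana wins 4–3.
Chen vs Ben: Chen wins 4–3.
Chen vs Dana: Chen wins 5–2.
Ben vs Dana: Dana wins 4–3.
No candidate beats all others: Ana beats Chen beats Ben beats Ana, a majority cycle.

No Condorcet winner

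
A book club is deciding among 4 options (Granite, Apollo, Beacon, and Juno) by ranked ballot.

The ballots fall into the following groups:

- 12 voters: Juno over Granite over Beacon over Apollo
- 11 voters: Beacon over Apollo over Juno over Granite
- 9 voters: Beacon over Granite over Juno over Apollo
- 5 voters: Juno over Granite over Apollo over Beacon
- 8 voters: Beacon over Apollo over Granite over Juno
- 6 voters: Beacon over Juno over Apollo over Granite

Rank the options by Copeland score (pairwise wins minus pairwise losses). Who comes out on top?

Beacon

Pairwise results:
  Granite vs Apollo: Granite wins 26–25.
  Granite vs Beacon: Beacon wins 34–17.
  Granite vs Juno: Juno wins 34–17.
  Apollo vs Beacon: Beacon wins 46–5.
  Apollo vs Juno: Juno wins 32–19.
  Beacon vs Juno: Beacon wins 34–17.
Copeland scores (wins − losses):
  Granite: 1 − 2 = -1
  Apollo: 0 − 3 = -3
  Beacon: 3 − 0 = 3
  Juno: 2 − 1 = 1
Beacon has the best Copeland score.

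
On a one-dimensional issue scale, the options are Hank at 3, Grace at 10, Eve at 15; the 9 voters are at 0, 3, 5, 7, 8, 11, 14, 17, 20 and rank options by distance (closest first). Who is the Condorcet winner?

Grace

With single-peaked preferences on a line, the Condorcet winner is the candidate closest to the median voter.
The median voter (position 8) is closest to Grace at 10.
Check: Grace vs Hank — voters closer to Grace: 6 of 9.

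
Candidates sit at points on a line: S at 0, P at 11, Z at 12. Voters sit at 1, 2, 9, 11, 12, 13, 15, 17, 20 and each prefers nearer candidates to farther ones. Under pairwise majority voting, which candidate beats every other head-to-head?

With single-peaked preferences on a line, the Condorcet winner is the candidate closest to the median voter.
The median voter (position 12) is closest to Z at 12.
Check: Z vs S — voters closer to Z: 7 of 9.

Z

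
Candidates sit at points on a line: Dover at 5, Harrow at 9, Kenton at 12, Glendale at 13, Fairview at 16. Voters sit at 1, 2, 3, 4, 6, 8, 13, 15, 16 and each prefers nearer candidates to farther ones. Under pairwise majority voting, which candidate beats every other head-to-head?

Dover

With single-peaked preferences on a line, the Condorcet winner is the candidate closest to the median voter.
The median voter (position 6) is closest to Dover at 5.
Check: Dover vs Fairview — voters closer to Dover: 6 of 9.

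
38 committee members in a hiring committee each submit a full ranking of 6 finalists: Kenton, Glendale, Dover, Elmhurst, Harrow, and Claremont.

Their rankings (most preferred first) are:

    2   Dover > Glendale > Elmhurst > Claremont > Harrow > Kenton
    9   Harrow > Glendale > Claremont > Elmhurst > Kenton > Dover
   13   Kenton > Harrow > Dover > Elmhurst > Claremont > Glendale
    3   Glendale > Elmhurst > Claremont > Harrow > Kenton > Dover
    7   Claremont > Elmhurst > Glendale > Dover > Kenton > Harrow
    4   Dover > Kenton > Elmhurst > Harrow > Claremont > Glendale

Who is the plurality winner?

Kenton

First-place vote totals:
  Kenton: 13
  Glendale: 3
  Dover: 6
  Elmhurst: 0
  Harrow: 9
  Claremont: 7
Kenton has the most first-place votes.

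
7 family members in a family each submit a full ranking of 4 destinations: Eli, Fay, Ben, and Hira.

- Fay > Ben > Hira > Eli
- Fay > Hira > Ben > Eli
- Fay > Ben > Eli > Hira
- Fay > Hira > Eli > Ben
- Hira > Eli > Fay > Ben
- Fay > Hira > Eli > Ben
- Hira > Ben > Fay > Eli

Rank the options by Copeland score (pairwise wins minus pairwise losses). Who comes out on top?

Pairwise results:
  Eli vs Fay: Fay wins 6–1.
  Eli vs Ben: Ben wins 4–3.
  Eli vs Hira: Hira wins 6–1.
  Fay vs Ben: Fay wins 6–1.
  Fay vs Hira: Fay wins 5–2.
  Ben vs Hira: Hira wins 5–2.
Copeland scores (wins − losses):
  Eli: 0 − 3 = -3
  Fay: 3 − 0 = 3
  Ben: 1 − 2 = -1
  Hira: 2 − 1 = 1
Fay has the best Copeland score.

Fay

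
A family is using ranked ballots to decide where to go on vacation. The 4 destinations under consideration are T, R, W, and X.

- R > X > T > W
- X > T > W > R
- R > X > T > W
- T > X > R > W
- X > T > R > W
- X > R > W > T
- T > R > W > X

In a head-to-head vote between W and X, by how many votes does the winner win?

Ballots ranking W above X: 1.
Ballots ranking X above W: 6.
X wins 6–1, a margin of 5.

5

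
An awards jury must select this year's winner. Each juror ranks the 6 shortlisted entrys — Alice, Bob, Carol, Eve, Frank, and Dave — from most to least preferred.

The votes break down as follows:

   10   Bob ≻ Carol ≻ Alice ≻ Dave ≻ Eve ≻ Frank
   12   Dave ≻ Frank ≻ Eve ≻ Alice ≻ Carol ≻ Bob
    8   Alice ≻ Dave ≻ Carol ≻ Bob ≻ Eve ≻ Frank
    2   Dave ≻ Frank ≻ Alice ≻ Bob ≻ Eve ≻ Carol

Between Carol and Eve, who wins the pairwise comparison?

Ballots ranking Carol above Eve: 10+8 = 18.
Ballots ranking Eve above Carol: 12+2 = 14.
Carol wins the head-to-head, 18–14.

Carol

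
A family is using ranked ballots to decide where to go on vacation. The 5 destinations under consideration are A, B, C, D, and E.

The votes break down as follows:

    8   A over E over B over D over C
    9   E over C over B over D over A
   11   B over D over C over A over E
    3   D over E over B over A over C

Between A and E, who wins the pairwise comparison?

Ballots ranking A above E: 8+11 = 19.
Ballots ranking E above A: 9+3 = 12.
A wins the head-to-head, 19–12.

A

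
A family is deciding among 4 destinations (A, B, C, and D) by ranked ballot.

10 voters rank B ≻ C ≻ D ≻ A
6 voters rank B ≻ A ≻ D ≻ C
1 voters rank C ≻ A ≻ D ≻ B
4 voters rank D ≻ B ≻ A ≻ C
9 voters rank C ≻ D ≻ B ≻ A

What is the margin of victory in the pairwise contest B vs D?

2

Ballots ranking B above D: 10+6 = 16.
Ballots ranking D above B: 1+4+9 = 14.
B wins 16–14, a margin of 2.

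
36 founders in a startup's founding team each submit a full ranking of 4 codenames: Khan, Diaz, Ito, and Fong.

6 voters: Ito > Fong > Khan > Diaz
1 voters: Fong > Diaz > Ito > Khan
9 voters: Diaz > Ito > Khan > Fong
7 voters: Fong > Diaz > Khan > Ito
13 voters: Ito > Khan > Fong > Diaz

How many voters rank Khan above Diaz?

Ballots ranking Khan above Diaz: 6+13 = 19.
Ballots ranking Diaz above Khan: 1+9+7 = 17.
So 19 of 36 voters prefer Khan to Diaz.

19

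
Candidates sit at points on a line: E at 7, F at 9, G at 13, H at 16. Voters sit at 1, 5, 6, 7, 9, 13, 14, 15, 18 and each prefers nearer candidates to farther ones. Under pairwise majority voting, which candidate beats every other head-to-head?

F

With single-peaked preferences on a line, the Condorcet winner is the candidate closest to the median voter.
The median voter (position 9) is closest to F at 9.
Check: F vs H — voters closer to F: 5 of 9.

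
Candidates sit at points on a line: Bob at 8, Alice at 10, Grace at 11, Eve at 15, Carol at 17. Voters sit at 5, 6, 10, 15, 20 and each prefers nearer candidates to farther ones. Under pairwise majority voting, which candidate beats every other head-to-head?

Alice

With single-peaked preferences on a line, the Condorcet winner is the candidate closest to the median voter.
The median voter (position 10) is closest to Alice at 10.
Check: Alice vs Grace — voters closer to Alice: 3 of 5.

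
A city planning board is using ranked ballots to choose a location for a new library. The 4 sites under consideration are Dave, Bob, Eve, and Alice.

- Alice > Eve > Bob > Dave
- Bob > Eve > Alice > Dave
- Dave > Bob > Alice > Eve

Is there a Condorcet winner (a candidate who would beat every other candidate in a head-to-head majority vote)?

Head-to-head results (3 voters total):
Dave vs Bob: Bob wins 2–1.
Dave vs Eve: Eve wins 2–1.
Dave vs Alice: Alice wins 2–1.
Bob vs Eve: Bob wins 2–1.
Bob vs Alice: Bob wins 2–1.
Eve vs Alice: Alice wins 2–1.
Bob beats each rival — Dave (2–1), Eve (2–1), Alice (2–1) — so Bob is the Condorcet winner.

Yes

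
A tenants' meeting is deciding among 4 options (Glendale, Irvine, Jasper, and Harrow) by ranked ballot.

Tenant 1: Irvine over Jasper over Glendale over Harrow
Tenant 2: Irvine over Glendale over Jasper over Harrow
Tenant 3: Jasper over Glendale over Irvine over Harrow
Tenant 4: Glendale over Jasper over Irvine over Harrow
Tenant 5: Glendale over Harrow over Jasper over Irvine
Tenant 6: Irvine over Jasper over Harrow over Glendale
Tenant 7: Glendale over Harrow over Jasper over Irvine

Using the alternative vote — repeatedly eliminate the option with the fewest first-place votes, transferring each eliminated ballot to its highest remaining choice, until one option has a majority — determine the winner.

Round 1: Glendale 3, Irvine 3, Jasper 1, Harrow 0. Harrow has the fewest and is eliminated.
Round 2: Glendale 3, Irvine 3, Jasper 1. Jasper has the fewest and is eliminated.
Round 3: Glendale 4, Irvine 3. Glendale has a majority.

Glendale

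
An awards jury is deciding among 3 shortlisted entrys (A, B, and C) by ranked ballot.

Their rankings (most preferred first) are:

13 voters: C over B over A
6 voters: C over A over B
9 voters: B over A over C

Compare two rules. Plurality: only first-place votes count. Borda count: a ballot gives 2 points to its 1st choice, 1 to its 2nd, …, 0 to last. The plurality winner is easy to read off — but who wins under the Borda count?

C

Plurality first-place counts: A 0, B 9, C 19 → C.
Borda totals: A 15, B 31, C 38 → C.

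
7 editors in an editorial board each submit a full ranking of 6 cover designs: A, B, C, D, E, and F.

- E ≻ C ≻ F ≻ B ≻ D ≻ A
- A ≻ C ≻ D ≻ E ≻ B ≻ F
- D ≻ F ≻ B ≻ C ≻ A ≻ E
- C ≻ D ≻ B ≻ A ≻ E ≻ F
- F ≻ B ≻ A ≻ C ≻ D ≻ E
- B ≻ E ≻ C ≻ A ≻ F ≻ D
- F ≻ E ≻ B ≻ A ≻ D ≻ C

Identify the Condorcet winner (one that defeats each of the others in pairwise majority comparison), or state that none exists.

None — there is no Condorcet winner

Head-to-head results (7 voters total):
A vs B: B wins 6–1.
A vs C: C wins 4–3.
A vs D: A wins 4–3.
A vs E: A wins 4–3.
A vs F: F wins 4–3.
B vs C: B wins 4–3.
B vs D: B wins 4–3.
B vs E: B wins 4–3.
B vs F: F wins 4–3.
C vs D: C wins 5–2.
C vs E: C wins 4–3.
C vs F: C wins 4–3.
D vs E: D wins 4–3.
D vs F: F wins 4–3.
E vs F: E wins 4–3.
No candidate beats all others: A beats E beats F beats A, a majority cycle.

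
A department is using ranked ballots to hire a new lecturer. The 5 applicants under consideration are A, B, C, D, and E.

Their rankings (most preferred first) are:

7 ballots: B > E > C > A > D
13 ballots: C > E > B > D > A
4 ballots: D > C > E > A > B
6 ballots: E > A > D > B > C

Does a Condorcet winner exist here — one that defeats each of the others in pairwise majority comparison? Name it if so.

Head-to-head results (30 voters total):
A vs B: B wins 20–10.
A vs C: C wins 24–6.
A vs D: D wins 17–13.
A vs E: E wins 30–0.
B vs C: C wins 17–13.
B vs D: B wins 20–10.
B vs E: E wins 23–7.
C vs D: C wins 20–10.
C vs E: C wins 17–13.
D vs E: E wins 26–4.
C beats each rival — A (24–6), B (17–13), D (20–10), E (17–13) — so C is the Condorcet winner.

C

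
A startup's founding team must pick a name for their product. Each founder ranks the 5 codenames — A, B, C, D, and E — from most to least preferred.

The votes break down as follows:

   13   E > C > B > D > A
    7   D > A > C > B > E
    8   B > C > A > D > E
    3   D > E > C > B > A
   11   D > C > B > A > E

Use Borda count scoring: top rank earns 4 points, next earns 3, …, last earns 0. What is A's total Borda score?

Borda scores:
  A: 13·0 + 7·3 + 8·2 + 3·0 + 11·1 = 48
  B: 13·2 + 7·1 + 8·4 + 3·1 + 11·2 = 90
  C: 13·3 + 7·2 + 8·3 + 3·2 + 11·3 = 116
  D: 13·1 + 7·4 + 8·1 + 3·4 + 11·4 = 105
  E: 13·4 + 7·0 + 8·0 + 3·3 + 11·0 = 61

48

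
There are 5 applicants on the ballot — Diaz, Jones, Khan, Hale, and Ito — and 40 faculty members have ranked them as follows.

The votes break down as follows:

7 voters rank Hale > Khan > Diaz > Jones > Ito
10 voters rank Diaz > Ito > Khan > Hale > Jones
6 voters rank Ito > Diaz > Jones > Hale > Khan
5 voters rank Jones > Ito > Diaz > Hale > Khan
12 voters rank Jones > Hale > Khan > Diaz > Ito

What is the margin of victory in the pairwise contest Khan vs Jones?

6

Ballots ranking Khan above Jones: 7+10 = 17.
Ballots ranking Jones above Khan: 6+5+12 = 23.
Jones wins 23–17, a margin of 6.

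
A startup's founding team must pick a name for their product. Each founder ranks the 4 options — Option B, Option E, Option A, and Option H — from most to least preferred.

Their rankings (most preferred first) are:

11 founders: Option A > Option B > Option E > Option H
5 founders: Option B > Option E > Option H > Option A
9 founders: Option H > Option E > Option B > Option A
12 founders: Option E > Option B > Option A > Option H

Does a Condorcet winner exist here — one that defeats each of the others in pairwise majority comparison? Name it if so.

Option E

Head-to-head results (37 voters total):
Option B vs Option E: Option E wins 21–16.
Option B vs Option A: Option B wins 26–11.
Option B vs Option H: Option B wins 28–9.
Option E vs Option A: Option E wins 26–11.
Option E vs Option H: Option E wins 28–9.
Option A vs Option H: Option A wins 23–14.
Option E beats each rival — Option B (21–16), Option A (26–11), Option H (28–9) — so Option E is the Condorcet winner.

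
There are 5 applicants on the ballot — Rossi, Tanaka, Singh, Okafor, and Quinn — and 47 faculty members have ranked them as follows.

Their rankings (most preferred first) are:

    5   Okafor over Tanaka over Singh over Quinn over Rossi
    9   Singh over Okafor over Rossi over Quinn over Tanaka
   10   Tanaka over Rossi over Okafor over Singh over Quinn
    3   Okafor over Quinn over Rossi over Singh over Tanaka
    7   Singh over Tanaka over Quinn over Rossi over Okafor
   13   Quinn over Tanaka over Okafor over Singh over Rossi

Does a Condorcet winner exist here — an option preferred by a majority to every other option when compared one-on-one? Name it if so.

None — there is no Condorcet winner

Head-to-head results (47 voters total):
Rossi vs Tanaka: Tanaka wins 35–12.
Rossi vs Singh: Singh wins 34–13.
Rossi vs Okafor: Okafor wins 30–17.
Rossi vs Quinn: Quinn wins 28–19.
Tanaka vs Singh: Tanaka wins 28–19.
Tanaka vs Okafor: Tanaka wins 30–17.
Tanaka vs Quinn: Quinn wins 25–22.
Singh vs Okafor: Okafor wins 31–16.
Singh vs Quinn: Singh wins 31–16.
Okafor vs Quinn: Okafor wins 27–20.
No candidate beats all others: Tanaka beats Singh beats Quinn beats Tanaka, a majority cycle.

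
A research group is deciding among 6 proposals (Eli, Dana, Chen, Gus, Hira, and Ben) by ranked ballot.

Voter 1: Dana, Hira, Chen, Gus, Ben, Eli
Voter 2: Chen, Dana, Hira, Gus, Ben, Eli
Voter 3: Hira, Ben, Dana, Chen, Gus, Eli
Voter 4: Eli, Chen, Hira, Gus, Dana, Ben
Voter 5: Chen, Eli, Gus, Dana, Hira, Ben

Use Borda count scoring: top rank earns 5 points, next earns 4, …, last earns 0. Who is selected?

Borda scores:
  Eli: 0 + 0 + 0 + 5 + 4 = 9
  Dana: 5 + 4 + 3 + 1 + 2 = 15
  Chen: 3 + 5 + 2 + 4 + 5 = 19
  Gus: 2 + 2 + 1 + 2 + 3 = 10
  Hira: 4 + 3 + 5 + 3 + 1 = 16
  Ben: 1 + 1 + 4 + 0 + 0 = 6
Chen has the highest total.

Chen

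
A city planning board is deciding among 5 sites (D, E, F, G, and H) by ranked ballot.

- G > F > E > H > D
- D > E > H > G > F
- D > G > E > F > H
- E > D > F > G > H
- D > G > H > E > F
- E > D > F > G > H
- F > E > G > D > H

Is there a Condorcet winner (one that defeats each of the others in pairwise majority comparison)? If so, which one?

Head-to-head results (7 voters total):
D vs E: E wins 4–3.
D vs F: D wins 5–2.
D vs G: D wins 5–2.
D vs H: D wins 6–1.
E vs F: E wins 5–2.
E vs G: E wins 4–3.
E vs H: E wins 6–1.
F vs G: G wins 4–3.
F vs H: F wins 5–2.
G vs H: G wins 6–1.
E beats each rival — D (4–3), F (5–2), G (4–3), H (6–1) — so E is the Condorcet winner.

E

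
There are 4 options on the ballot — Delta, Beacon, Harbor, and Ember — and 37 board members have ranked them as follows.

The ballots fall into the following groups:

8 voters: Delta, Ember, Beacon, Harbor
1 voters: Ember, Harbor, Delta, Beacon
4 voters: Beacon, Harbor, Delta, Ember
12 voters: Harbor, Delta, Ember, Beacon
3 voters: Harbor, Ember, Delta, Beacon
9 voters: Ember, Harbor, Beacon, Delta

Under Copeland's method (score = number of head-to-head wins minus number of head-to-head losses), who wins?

Harbor

Pairwise results:
  Delta vs Beacon: Delta wins 24–13.
  Delta vs Harbor: Harbor wins 29–8.
  Delta vs Ember: Delta wins 24–13.
  Beacon vs Harbor: Harbor wins 25–12.
  Beacon vs Ember: Ember wins 33–4.
  Harbor vs Ember: Harbor wins 19–18.
Copeland scores (wins − losses):
  Delta: 2 − 1 = 1
  Beacon: 0 − 3 = -3
  Harbor: 3 − 0 = 3
  Ember: 1 − 2 = -1
Harbor has the best Copeland score.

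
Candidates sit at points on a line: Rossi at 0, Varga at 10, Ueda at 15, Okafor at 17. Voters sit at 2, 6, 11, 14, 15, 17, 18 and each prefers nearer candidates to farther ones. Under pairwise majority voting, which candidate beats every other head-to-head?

Ueda

With single-peaked preferences on a line, the Condorcet winner is the candidate closest to the median voter.
The median voter (position 14) is closest to Ueda at 15.
Check: Ueda vs Varga — voters closer to Ueda: 4 of 7.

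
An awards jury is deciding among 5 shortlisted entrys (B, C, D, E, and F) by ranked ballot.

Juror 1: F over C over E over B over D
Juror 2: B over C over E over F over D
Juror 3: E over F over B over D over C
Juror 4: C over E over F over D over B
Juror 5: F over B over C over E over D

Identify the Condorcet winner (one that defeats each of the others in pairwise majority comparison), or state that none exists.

Head-to-head results (5 voters total):
B vs C: B wins 3–2.
B vs D: B wins 4–1.
B vs E: E wins 3–2.
B vs F: F wins 4–1.
C vs D: C wins 4–1.
C vs E: C wins 4–1.
C vs F: F wins 3–2.
D vs E: E wins 5–0.
D vs F: F wins 5–0.
E vs F: E wins 3–2.
No candidate beats all others: B beats C beats E beats B, a majority cycle.

No Condorcet winner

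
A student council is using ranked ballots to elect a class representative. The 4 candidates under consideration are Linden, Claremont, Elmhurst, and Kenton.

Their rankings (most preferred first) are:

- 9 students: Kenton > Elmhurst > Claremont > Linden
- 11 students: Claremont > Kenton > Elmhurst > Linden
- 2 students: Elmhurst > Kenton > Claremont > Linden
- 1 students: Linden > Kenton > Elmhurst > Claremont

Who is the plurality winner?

Claremont

First-place vote totals:
  Linden: 1
  Claremont: 11
  Elmhurst: 2
  Kenton: 9
Claremont has the most first-place votes.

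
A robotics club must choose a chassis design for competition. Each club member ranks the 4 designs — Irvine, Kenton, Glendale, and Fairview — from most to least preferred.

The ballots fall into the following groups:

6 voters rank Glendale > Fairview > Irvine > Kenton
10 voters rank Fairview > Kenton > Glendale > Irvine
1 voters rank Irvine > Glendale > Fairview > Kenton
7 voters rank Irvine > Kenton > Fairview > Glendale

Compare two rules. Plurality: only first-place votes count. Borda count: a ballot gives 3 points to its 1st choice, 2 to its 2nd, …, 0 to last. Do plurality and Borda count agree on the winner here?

Plurality first-place counts: Irvine 8, Kenton 0, Glendale 6, Fairview 10 → Fairview.
Borda totals: Irvine 30, Kenton 34, Glendale 30, Fairview 50 → Fairview.
The two rules agree on Fairview.

Yes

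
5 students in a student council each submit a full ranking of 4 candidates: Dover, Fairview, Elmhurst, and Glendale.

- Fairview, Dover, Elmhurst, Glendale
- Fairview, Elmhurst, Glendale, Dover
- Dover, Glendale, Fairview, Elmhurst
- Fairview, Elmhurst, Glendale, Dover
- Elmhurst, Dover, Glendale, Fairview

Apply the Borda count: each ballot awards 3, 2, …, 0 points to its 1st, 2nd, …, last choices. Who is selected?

Borda scores:
  Dover: 2 + 0 + 3 + 0 + 2 = 7
  Fairview: 3 + 3 + 1 + 3 + 0 = 10
  Elmhurst: 1 + 2 + 0 + 2 + 3 = 8
  Glendale: 0 + 1 + 2 + 1 + 1 = 5
Fairview has the highest total.

Fairview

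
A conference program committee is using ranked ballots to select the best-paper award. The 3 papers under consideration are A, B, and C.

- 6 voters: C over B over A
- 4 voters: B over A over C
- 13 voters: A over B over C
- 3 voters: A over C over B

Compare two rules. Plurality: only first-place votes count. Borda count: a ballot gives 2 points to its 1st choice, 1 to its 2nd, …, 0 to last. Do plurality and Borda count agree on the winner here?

Yes

Plurality first-place counts: A 16, B 4, C 6 → A.
Borda totals: A 36, B 27, C 15 → A.
The two rules agree on A.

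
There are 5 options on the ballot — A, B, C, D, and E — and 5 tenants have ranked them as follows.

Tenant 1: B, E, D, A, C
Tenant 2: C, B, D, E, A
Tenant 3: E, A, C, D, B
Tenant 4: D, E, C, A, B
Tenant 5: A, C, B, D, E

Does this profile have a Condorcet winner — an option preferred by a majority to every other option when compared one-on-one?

No

Head-to-head results (5 voters total):
A vs B: A wins 3–2.
A vs C: A wins 3–2.
A vs D: D wins 3–2.
A vs E: E wins 4–1.
B vs C: C wins 4–1.
B vs D: B wins 3–2.
B vs E: B wins 3–2.
C vs D: C wins 3–2.
C vs E: E wins 3–2.
D vs E: D wins 3–2.
No candidate beats all others: A beats B beats D beats A, a majority cycle.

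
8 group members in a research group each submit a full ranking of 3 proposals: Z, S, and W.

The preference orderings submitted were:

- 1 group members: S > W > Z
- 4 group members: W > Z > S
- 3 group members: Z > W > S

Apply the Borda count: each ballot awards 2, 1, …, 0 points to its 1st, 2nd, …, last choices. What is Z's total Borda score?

10

Borda scores:
  Z: 0 + 4·1 + 3·2 = 10
  S: 2 + 4·0 + 3·0 = 2
  W: 1 + 4·2 + 3·1 = 12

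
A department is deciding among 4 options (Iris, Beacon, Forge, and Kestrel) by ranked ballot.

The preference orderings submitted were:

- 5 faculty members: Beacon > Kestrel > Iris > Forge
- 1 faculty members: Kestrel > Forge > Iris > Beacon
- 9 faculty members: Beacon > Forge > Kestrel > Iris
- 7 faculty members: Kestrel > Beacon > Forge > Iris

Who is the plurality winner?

Beacon

First-place vote totals:
  Iris: 0
  Beacon: 14
  Forge: 0
  Kestrel: 8
Beacon has the most first-place votes.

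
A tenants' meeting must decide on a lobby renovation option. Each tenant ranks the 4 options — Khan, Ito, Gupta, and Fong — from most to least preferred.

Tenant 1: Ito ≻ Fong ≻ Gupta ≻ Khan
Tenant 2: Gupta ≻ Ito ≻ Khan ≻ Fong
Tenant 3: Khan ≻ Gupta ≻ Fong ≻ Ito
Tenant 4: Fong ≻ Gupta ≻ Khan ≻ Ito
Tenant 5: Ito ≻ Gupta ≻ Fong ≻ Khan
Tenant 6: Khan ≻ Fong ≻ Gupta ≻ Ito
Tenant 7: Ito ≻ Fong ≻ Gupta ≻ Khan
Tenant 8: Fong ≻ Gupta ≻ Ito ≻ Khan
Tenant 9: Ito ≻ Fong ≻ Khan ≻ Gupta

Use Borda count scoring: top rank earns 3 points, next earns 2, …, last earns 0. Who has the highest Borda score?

Fong

Borda scores:
  Khan: 0 + 1 + 3 + 1 + 0 + 3 + 0 + 0 + 1 = 9
  Ito: 3 + 2 + 0 + 0 + 3 + 0 + 3 + 1 + 3 = 15
  Gupta: 1 + 3 + 2 + 2 + 2 + 1 + 1 + 2 + 0 = 14
  Fong: 2 + 0 + 1 + 3 + 1 + 2 + 2 + 3 + 2 = 16
Fong has the highest total.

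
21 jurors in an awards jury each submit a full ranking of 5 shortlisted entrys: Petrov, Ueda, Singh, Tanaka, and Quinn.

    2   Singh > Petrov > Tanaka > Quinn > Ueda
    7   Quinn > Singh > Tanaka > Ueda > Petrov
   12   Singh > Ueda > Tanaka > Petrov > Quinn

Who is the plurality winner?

First-place vote totals:
  Petrov: 0
  Ueda: 0
  Singh: 14
  Tanaka: 0
  Quinn: 7
Singh has the most first-place votes.

Singh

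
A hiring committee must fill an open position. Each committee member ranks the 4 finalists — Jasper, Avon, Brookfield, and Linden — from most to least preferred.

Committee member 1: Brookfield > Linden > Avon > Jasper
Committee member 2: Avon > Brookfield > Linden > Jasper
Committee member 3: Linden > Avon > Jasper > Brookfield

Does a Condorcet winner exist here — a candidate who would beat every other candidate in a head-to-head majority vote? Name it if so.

No Condorcet winner

Head-to-head results (3 voters total):
Jasper vs Avon: Avon wins 3–0.
Jasper vs Brookfield: Brookfield wins 2–1.
Jasper vs Linden: Linden wins 3–0.
Avon vs Brookfield: Avon wins 2–1.
Avon vs Linden: Linden wins 2–1.
Brookfield vs Linden: Brookfield wins 2–1.
No candidate beats all others: Avon beats Brookfield beats Linden beats Avon, a majority cycle.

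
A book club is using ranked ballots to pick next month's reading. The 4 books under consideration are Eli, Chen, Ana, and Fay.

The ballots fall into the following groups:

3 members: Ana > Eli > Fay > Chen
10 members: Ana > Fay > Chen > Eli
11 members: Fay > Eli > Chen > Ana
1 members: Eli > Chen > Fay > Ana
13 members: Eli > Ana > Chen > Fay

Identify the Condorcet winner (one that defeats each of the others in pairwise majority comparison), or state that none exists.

None — there is no Condorcet winner

Head-to-head results (38 voters total):
Eli vs Chen: Eli wins 28–10.
Eli vs Ana: Eli wins 25–13.
Eli vs Fay: Fay wins 21–17.
Chen vs Ana: Ana wins 26–12.
Chen vs Fay: Fay wins 24–14.
Ana vs Fay: Ana wins 26–12.
No candidate beats all others: Eli beats Ana beats Fay beats Eli, a majority cycle.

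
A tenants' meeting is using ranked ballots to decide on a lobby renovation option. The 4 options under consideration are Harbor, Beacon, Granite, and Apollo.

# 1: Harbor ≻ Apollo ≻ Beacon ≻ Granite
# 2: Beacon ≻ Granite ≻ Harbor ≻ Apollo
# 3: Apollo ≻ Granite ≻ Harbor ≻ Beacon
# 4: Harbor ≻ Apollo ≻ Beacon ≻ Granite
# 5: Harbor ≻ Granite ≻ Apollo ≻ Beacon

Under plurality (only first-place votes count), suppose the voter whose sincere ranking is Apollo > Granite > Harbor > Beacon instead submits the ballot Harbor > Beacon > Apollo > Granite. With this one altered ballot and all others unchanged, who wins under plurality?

First-place totals with the altered ballot: Harbor 4, Beacon 1, Granite 0, Apollo 0.
The winner is unchanged: still Harbor.

Harbor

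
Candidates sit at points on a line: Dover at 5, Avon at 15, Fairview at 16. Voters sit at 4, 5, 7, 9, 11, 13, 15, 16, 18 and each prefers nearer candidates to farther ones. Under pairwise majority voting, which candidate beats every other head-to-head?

Avon

With single-peaked preferences on a line, the Condorcet winner is the candidate closest to the median voter.
The median voter (position 11) is closest to Avon at 15.
Check: Avon vs Dover — voters closer to Avon: 5 of 9.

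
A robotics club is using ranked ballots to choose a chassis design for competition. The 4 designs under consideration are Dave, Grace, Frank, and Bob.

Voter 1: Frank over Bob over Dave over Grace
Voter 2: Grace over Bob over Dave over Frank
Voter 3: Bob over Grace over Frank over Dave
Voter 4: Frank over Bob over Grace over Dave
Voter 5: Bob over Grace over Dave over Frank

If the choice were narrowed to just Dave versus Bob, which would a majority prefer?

Bob

Ballots ranking Dave above Bob: 0.
Ballots ranking Bob above Dave: 5.
Bob wins the head-to-head, 5–0.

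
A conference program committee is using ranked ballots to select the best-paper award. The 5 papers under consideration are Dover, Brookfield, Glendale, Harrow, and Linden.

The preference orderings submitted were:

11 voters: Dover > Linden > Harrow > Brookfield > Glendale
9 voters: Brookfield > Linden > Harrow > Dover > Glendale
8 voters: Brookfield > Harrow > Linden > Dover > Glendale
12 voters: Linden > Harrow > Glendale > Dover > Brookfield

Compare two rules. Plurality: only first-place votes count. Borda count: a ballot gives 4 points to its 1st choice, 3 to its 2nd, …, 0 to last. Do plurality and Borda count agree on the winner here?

No

Plurality first-place counts: Dover 11, Brookfield 17, Glendale 0, Harrow 0, Linden 12 → Brookfield.
Borda totals: Dover 73, Brookfield 79, Glendale 24, Harrow 100, Linden 124 → Linden.
The two rules disagree: plurality picks Brookfield, Borda picks Linden.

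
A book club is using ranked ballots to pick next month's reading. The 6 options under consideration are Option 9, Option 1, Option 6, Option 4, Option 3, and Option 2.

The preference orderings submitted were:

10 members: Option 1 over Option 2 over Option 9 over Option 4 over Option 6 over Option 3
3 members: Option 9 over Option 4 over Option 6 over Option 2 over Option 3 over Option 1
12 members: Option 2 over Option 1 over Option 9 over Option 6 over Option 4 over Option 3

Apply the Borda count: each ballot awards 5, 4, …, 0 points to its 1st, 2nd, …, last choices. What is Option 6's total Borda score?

Borda scores:
  Option 9: 10·3 + 3·5 + 12·3 = 81
  Option 1: 10·5 + 3·0 + 12·4 = 98
  Option 6: 10·1 + 3·3 + 12·2 = 43
  Option 4: 10·2 + 3·4 + 12·1 = 44
  Option 3: 10·0 + 3·1 + 12·0 = 3
  Option 2: 10·4 + 3·2 + 12·5 = 106

43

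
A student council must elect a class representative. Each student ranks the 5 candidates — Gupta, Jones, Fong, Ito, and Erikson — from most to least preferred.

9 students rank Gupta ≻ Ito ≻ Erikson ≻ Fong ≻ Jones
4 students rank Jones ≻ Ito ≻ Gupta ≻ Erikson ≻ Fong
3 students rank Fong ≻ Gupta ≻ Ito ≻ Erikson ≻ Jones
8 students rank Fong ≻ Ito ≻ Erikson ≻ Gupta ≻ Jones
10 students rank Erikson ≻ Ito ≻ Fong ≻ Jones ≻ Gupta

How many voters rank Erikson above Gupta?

Ballots ranking Erikson above Gupta: 8+10 = 18.
Ballots ranking Gupta above Erikson: 9+4+3 = 16.
So 18 of 34 voters prefer Erikson to Gupta.

18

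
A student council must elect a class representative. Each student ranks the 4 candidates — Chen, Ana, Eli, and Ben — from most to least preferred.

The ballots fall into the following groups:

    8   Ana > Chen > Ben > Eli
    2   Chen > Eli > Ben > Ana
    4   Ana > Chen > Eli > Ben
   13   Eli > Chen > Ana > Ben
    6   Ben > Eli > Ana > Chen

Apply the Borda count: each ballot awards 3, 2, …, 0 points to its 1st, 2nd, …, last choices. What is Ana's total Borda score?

55

Borda scores:
  Chen: 8·2 + 2·3 + 4·2 + 13·2 + 6·0 = 56
  Ana: 8·3 + 2·0 + 4·3 + 13·1 + 6·1 = 55
  Eli: 8·0 + 2·2 + 4·1 + 13·3 + 6·2 = 59
  Ben: 8·1 + 2·1 + 4·0 + 13·0 + 6·3 = 28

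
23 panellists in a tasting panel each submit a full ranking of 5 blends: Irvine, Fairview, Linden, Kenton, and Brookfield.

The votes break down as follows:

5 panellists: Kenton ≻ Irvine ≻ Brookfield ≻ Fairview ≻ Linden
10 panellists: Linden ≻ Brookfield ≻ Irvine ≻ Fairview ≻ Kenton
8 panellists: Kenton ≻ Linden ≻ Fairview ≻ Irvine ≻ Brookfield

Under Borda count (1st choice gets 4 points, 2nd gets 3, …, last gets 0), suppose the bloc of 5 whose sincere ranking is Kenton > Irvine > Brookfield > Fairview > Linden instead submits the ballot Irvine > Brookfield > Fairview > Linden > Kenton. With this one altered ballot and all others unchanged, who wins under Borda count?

Borda totals with the altered ballot: Irvine 48, Fairview 36, Linden 69, Kenton 32, Brookfield 45.
The winner is unchanged: still Linden.

Linden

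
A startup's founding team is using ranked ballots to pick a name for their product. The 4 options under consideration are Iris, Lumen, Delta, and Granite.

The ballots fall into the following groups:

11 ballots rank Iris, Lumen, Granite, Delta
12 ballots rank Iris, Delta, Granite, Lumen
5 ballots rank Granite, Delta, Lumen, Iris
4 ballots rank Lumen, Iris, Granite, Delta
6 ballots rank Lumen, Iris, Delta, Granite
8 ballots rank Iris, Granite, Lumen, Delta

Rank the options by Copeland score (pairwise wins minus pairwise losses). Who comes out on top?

Iris

Pairwise results:
  Iris vs Lumen: Iris wins 31–15.
  Iris vs Delta: Iris wins 41–5.
  Iris vs Granite: Iris wins 41–5.
  Lumen vs Delta: Lumen wins 29–17.
  Lumen vs Granite: Granite wins 25–21.
  Delta vs Granite: Granite wins 28–18.
Copeland scores (wins − losses):
  Iris: 3 − 0 = 3
  Lumen: 1 − 2 = -1
  Delta: 0 − 3 = -3
  Granite: 2 − 1 = 1
Iris has the best Copeland score.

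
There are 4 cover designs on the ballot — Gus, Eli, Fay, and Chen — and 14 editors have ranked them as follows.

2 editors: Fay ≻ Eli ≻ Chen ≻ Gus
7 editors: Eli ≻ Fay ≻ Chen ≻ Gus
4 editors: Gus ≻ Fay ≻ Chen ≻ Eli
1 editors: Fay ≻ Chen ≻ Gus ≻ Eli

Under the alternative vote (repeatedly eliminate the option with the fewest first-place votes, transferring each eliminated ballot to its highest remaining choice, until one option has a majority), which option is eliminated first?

Round 1: Eli 7, Gus 4, Fay 3, Chen 0. Chen has the fewest and is eliminated.
Round 2: Eli 7, Gus 4, Fay 3. Fay has the fewest and is eliminated.
Round 3: Eli 9, Gus 5. Eli has a majority.

Chen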